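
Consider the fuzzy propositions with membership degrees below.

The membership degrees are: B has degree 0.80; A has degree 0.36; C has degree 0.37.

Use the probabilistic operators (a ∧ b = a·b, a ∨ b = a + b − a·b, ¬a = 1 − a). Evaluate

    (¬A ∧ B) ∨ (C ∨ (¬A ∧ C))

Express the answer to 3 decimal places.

0.765

¬A = 1 − 0.3600 = 0.6400
¬A ∧ B = a·b on (0.6400, 0.8000) = 0.5120
¬A = 1 − 0.3600 = 0.6400
¬A ∧ C = a·b on (0.6400, 0.3700) = 0.2368
C ∨ (¬A ∧ C) = a + b − a·b on (0.3700, 0.2368) = 0.5192
(¬A ∧ B) ∨ (C ∨ (¬A ∧ C)) = a + b − a·b on (0.5120, 0.5192) = 0.7654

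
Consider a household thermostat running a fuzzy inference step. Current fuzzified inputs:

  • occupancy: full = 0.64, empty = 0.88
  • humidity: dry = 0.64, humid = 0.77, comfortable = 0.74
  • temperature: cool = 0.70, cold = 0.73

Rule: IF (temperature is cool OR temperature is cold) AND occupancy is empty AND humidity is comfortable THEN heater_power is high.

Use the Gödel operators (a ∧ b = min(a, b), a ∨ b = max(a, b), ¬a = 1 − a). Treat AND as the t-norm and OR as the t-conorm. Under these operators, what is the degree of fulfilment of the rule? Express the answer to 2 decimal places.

firing strength: (cool=0.70 OR cold=0.73) = 0.73; AND[min(a, b)] with empty=0.88, comfortable=0.74 → w = 0.73

0.73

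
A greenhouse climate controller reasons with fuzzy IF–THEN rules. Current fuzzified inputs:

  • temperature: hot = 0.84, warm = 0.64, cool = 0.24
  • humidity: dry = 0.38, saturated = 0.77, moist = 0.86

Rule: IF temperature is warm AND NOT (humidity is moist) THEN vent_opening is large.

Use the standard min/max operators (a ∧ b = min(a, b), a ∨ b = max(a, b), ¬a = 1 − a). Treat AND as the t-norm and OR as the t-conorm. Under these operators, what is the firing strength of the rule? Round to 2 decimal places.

firing strength: warm=0.64, ¬moist=1−0.86=0.14; AND[min(a, b)] → w = 0.14

0.14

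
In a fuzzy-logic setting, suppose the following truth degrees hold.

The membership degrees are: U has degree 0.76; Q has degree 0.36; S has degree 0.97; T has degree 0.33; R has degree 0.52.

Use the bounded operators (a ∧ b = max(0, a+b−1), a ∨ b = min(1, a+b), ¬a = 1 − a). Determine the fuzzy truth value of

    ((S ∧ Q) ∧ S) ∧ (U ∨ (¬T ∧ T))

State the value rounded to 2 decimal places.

S ∧ Q = max(0, a+b−1) on (0.97, 0.36) = 0.33
(S ∧ Q) ∧ S = max(0, a+b−1) on (0.33, 0.97) = 0.30
¬T = 1 − 0.33 = 0.67
¬T ∧ T = max(0, a+b−1) on (0.67, 0.33) = 0.00
U ∨ (¬T ∧ T) = min(1, a+b) on (0.76, 0.00) = 0.76
((S ∧ Q) ∧ S) ∧ (U ∨ (¬T ∧ T)) = max(0, a+b−1) on (0.30, 0.76) = 0.06

0.06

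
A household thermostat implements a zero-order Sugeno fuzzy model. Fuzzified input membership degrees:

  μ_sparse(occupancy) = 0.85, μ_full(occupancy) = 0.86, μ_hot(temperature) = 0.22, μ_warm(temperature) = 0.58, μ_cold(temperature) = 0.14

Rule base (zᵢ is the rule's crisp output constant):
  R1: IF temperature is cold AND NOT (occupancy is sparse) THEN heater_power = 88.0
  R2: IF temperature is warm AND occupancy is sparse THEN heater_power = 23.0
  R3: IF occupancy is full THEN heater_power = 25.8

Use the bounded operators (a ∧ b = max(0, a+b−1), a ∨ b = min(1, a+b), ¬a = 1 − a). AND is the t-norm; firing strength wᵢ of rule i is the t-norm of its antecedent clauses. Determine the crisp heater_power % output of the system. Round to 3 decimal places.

R1 (z=88.0): cold=0.14, ¬sparse=1−0.85=0.15; AND[max(0, a+b−1)] → w = 0.00
R2 (z=23.0): warm=0.58, sparse=0.85; AND[max(0, a+b−1)] → w = 0.43
R3 (z=25.8): full=0.86 → w = 0.86
Weighted average = (0.00·88.0 + 0.43·23.0 + 0.86·25.8) / (0.00 + 0.43 + 0.86)
  = 32.0780 / 1.2900 = 24.867

24.867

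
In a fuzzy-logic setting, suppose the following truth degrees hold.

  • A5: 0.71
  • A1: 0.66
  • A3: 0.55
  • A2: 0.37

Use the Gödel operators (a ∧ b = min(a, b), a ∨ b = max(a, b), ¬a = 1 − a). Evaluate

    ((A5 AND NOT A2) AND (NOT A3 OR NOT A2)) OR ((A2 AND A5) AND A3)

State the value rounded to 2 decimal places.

NOT A2 = 1 − 0.37 = 0.63
A5 AND NOT A2 = min(a, b) on (0.71, 0.63) = 0.63
NOT A3 = 1 − 0.55 = 0.45
NOT A2 = 1 − 0.37 = 0.63
NOT A3 OR NOT A2 = max(a, b) on (0.45, 0.63) = 0.63
(A5 AND NOT A2) AND (NOT A3 OR NOT A2) = min(a, b) on (0.63, 0.63) = 0.63
A2 AND A5 = min(a, b) on (0.37, 0.71) = 0.37
(A2 AND A5) AND A3 = min(a, b) on (0.37, 0.55) = 0.37
((A5 AND NOT A2) AND (NOT A3 OR NOT A2)) OR ((A2 AND A5) AND A3) = max(a, b) on (0.63, 0.37) = 0.63

0.63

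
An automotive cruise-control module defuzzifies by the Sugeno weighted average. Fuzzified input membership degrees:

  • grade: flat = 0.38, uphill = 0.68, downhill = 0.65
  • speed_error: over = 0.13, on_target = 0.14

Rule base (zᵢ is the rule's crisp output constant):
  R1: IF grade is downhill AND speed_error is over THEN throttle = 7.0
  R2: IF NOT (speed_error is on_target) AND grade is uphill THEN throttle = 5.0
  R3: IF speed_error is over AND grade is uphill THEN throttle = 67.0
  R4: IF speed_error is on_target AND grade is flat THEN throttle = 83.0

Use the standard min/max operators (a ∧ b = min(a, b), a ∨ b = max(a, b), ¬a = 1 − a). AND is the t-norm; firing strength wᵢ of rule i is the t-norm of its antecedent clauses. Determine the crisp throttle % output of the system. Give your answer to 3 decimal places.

R1 (z=7.0): downhill=0.65, over=0.13; AND[min(a, b)] → w = 0.13
R2 (z=5.0): ¬on_target=1−0.14=0.86, uphill=0.68; AND[min(a, b)] → w = 0.68
R3 (z=67.0): over=0.13, uphill=0.68; AND[min(a, b)] → w = 0.13
R4 (z=83.0): on_target=0.14, flat=0.38; AND[min(a, b)] → w = 0.14
Weighted average = (0.13·7.0 + 0.68·5.0 + 0.13·67.0 + 0.14·83.0) / (0.13 + 0.68 + 0.13 + 0.14)
  = 24.6400 / 1.0800 = 22.815

22.815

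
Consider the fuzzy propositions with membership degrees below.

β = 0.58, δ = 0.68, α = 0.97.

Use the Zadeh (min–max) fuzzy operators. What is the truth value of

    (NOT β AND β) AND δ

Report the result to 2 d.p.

NOT β = 1 − 0.58 = 0.42
NOT β AND β = min(a, b) on (0.42, 0.58) = 0.42
(NOT β AND β) AND δ = min(a, b) on (0.42, 0.68) = 0.42

0.42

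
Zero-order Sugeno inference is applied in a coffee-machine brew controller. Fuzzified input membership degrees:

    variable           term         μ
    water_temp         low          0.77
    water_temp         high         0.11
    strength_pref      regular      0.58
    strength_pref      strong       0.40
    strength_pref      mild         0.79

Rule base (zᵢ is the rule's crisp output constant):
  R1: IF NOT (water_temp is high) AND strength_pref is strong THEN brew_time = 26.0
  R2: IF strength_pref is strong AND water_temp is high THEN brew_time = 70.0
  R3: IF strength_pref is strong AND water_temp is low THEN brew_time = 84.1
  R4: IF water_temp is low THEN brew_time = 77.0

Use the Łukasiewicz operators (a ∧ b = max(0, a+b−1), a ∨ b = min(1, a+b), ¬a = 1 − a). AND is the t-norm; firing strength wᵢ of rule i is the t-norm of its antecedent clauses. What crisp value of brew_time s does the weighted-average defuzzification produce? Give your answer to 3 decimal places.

65.957

R1 (z=26.0): ¬high=1−0.11=0.89, strong=0.40; AND[max(0, a+b−1)] → w = 0.29
R2 (z=70.0): strong=0.40, high=0.11; AND[max(0, a+b−1)] → w = 0.00
R3 (z=84.1): strong=0.40, low=0.77; AND[max(0, a+b−1)] → w = 0.17
R4 (z=77.0): low=0.77 → w = 0.77
Weighted average = (0.29·26.0 + 0.00·70.0 + 0.17·84.1 + 0.77·77.0) / (0.29 + 0.00 + 0.17 + 0.77)
  = 81.1270 / 1.2300 = 65.957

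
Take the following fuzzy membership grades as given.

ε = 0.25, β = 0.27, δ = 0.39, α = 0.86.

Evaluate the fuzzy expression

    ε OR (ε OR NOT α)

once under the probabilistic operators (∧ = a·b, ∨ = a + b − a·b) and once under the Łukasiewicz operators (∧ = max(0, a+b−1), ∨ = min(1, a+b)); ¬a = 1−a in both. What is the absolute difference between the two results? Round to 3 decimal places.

Under probabilistic:
  NOT α = 1 − 0.8600 = 0.1400
  ε OR NOT α = a + b − a·b on (0.2500, 0.1400) = 0.3550
  ε OR (ε OR NOT α) = a + b − a·b on (0.2500, 0.3550) = 0.5162
  → value = 0.5162
Under Łukasiewicz:
  NOT α = 1 − 0.86 = 0.14
  ε OR NOT α = min(1, a+b) on (0.25, 0.14) = 0.39
  ε OR (ε OR NOT α) = min(1, a+b) on (0.25, 0.39) = 0.64
  → value = 0.6400
|0.5162 − 0.6400| = 0.124

0.124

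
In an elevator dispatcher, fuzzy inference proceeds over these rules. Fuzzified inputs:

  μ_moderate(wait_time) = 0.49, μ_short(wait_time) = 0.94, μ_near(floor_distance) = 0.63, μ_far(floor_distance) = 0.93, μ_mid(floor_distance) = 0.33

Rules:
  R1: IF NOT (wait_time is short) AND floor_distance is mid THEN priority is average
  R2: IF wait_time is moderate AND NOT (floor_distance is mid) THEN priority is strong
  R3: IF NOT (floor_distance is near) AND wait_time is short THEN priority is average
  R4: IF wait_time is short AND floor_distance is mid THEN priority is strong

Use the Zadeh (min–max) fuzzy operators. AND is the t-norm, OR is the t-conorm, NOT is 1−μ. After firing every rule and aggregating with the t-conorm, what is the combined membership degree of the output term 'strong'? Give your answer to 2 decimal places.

R1: ¬short=1−0.94=0.06, mid=0.33; AND[min(a, b)] → w = 0.06
R2: moderate=0.49, ¬mid=1−0.33=0.67; AND[min(a, b)] → w = 0.49
R3: ¬near=1−0.63=0.37, short=0.94; AND[min(a, b)] → w = 0.37
R4: short=0.94, mid=0.33; AND[min(a, b)] → w = 0.33
Rules with consequent 'strong': {R2, R4} → strengths 0.49, 0.33
Aggregate via t-conorm [max(a, b)]: 0.49

0.49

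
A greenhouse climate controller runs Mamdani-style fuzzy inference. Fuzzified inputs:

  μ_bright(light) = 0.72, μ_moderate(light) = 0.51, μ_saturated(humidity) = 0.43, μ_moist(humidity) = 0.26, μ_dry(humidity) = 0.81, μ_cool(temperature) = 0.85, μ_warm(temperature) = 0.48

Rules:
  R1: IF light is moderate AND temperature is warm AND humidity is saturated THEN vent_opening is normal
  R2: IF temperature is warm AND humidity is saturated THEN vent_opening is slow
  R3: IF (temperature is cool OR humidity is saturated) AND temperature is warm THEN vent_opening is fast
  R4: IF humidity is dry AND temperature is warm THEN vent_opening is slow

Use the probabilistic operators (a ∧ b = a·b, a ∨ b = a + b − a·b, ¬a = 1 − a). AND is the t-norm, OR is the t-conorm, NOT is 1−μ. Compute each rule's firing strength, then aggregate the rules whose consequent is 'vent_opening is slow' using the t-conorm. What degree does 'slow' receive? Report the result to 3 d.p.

0.515

R1: moderate=0.51, warm=0.48, saturated=0.43; AND[a·b] → w = 0.1053
R2: warm=0.48, saturated=0.43; AND[a·b] → w = 0.2064
R3: (cool=0.85 OR saturated=0.43) = 0.9145; AND[a·b] with warm=0.48 → w = 0.4390
R4: dry=0.81, warm=0.48; AND[a·b] → w = 0.3888
Rules with consequent 'slow': {R2, R4} → strengths 0.2064, 0.3888
Aggregate via t-conorm [a + b − a·b]: 0.5150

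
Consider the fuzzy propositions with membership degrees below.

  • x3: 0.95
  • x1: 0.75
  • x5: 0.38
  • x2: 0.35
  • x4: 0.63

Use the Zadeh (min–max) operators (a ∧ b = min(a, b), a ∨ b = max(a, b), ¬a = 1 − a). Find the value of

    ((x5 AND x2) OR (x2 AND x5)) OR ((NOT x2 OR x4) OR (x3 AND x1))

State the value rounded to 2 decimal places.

x5 AND x2 = min(a, b) on (0.38, 0.35) = 0.35
x2 AND x5 = min(a, b) on (0.35, 0.38) = 0.35
(x5 AND x2) OR (x2 AND x5) = max(a, b) on (0.35, 0.35) = 0.35
NOT x2 = 1 − 0.35 = 0.65
NOT x2 OR x4 = max(a, b) on (0.65, 0.63) = 0.65
x3 AND x1 = min(a, b) on (0.95, 0.75) = 0.75
(NOT x2 OR x4) OR (x3 AND x1) = max(a, b) on (0.65, 0.75) = 0.75
((x5 AND x2) OR (x2 AND x5)) OR ((NOT x2 OR x4) OR (x3 AND x1)) = max(a, b) on (0.35, 0.75) = 0.75

0.75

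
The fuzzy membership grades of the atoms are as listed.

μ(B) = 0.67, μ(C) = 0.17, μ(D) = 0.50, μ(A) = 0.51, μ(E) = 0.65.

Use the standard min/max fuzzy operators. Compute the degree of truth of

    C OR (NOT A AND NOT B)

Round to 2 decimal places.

0.33

NOT A = 1 − 0.51 = 0.49
NOT B = 1 − 0.67 = 0.33
NOT A AND NOT B = min(a, b) on (0.49, 0.33) = 0.33
C OR (NOT A AND NOT B) = max(a, b) on (0.17, 0.33) = 0.33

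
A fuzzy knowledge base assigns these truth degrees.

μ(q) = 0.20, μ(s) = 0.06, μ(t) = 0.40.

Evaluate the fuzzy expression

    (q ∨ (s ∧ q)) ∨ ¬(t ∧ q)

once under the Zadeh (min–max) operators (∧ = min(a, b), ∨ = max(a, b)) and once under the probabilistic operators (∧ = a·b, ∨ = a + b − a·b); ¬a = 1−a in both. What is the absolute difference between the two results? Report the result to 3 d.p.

0.137

Under Zadeh (min–max):
  s ∧ q = min(a, b) on (0.06, 0.20) = 0.06
  q ∨ (s ∧ q) = max(a, b) on (0.20, 0.06) = 0.20
  t ∧ q = min(a, b) on (0.40, 0.20) = 0.20
  ¬(t ∧ q) = 1 − 0.20 = 0.80
  (q ∨ (s ∧ q)) ∨ ¬(t ∧ q) = max(a, b) on (0.20, 0.80) = 0.80
  → value = 0.8000
Under probabilistic:
  s ∧ q = a·b on (0.0600, 0.2000) = 0.0120
  q ∨ (s ∧ q) = a + b − a·b on (0.2000, 0.0120) = 0.2096
  t ∧ q = a·b on (0.4000, 0.2000) = 0.0800
  ¬(t ∧ q) = 1 − 0.0800 = 0.9200
  (q ∨ (s ∧ q)) ∨ ¬(t ∧ q) = a + b − a·b on (0.2096, 0.9200) = 0.9368
  → value = 0.9368
|0.8000 − 0.9368| = 0.137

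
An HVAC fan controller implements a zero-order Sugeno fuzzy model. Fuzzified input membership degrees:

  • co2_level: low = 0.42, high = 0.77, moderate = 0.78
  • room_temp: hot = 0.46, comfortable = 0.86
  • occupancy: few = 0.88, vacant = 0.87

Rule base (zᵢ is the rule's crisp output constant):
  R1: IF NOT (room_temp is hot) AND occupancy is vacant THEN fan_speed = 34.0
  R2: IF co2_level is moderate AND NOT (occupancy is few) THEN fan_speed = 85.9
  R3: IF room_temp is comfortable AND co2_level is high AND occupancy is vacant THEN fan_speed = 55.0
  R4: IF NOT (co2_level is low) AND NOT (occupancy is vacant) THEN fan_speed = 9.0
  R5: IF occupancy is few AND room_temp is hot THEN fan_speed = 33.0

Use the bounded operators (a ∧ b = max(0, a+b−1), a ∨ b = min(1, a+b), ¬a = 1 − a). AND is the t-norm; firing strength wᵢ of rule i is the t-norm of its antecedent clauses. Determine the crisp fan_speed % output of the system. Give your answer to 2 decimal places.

R1 (z=34.0): ¬hot=1−0.46=0.54, vacant=0.87; AND[max(0, a+b−1)] → w = 0.41
R2 (z=85.9): moderate=0.78, ¬few=1−0.88=0.12; AND[max(0, a+b−1)] → w = 0.00
R3 (z=55.0): comfortable=0.86, high=0.77, vacant=0.87; AND[max(0, a+b−1)] → w = 0.50
R4 (z=9.0): ¬low=1−0.42=0.58, ¬vacant=1−0.87=0.13; AND[max(0, a+b−1)] → w = 0.00
R5 (z=33.0): few=0.88, hot=0.46; AND[max(0, a+b−1)] → w = 0.34
Weighted average = (0.41·34.0 + 0.00·85.9 + 0.50·55.0 + 0.00·9.0 + 0.34·33.0) / (0.41 + 0.00 + 0.50 + 0.00 + 0.34)
  = 52.6600 / 1.2500 = 42.13

42.13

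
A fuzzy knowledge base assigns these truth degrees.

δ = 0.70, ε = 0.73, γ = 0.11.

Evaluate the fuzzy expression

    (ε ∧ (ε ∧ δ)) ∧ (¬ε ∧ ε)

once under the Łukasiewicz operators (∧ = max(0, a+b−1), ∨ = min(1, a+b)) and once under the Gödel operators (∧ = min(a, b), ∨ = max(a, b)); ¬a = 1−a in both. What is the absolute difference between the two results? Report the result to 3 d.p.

Under Łukasiewicz:
  ε ∧ δ = max(0, a+b−1) on (0.73, 0.70) = 0.43
  ε ∧ (ε ∧ δ) = max(0, a+b−1) on (0.73, 0.43) = 0.16
  ¬ε = 1 − 0.73 = 0.27
  ¬ε ∧ ε = max(0, a+b−1) on (0.27, 0.73) = 0.00
  (ε ∧ (ε ∧ δ)) ∧ (¬ε ∧ ε) = max(0, a+b−1) on (0.16, 0.00) = 0.00
  → value = 0.0000
Under Gödel:
  ε ∧ δ = min(a, b) on (0.73, 0.70) = 0.70
  ε ∧ (ε ∧ δ) = min(a, b) on (0.73, 0.70) = 0.70
  ¬ε = 1 − 0.73 = 0.27
  ¬ε ∧ ε = min(a, b) on (0.27, 0.73) = 0.27
  (ε ∧ (ε ∧ δ)) ∧ (¬ε ∧ ε) = min(a, b) on (0.70, 0.27) = 0.27
  → value = 0.2700
|0.0000 − 0.2700| = 0.270

0.270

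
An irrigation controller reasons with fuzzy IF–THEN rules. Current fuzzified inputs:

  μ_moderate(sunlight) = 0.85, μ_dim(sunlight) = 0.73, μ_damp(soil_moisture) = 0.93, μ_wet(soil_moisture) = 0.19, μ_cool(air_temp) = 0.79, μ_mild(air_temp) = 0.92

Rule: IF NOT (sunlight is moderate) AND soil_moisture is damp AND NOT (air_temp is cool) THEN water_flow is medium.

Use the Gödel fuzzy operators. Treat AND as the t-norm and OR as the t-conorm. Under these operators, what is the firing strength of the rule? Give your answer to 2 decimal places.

firing strength: ¬moderate=1−0.85=0.15, damp=0.93, ¬cool=1−0.79=0.21; AND[min(a, b)] → w = 0.15

0.15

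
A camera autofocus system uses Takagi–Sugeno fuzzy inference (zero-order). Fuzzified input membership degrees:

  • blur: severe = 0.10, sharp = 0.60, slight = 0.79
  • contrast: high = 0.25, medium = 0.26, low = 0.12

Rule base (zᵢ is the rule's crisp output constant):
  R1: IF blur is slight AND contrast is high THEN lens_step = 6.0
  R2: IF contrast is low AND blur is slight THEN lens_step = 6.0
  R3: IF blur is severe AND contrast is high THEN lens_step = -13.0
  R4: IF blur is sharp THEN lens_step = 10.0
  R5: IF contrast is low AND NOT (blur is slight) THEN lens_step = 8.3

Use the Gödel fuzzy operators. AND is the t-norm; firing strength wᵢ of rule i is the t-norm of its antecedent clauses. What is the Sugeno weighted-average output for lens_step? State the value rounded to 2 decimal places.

6.65

R1 (z=6.0): slight=0.79, high=0.25; AND[min(a, b)] → w = 0.25
R2 (z=6.0): low=0.12, slight=0.79; AND[min(a, b)] → w = 0.12
R3 (z=-13.0): severe=0.10, high=0.25; AND[min(a, b)] → w = 0.10
R4 (z=10.0): sharp=0.60 → w = 0.60
R5 (z=8.3): low=0.12, ¬slight=1−0.79=0.21; AND[min(a, b)] → w = 0.12
Weighted average = (0.25·6.0 + 0.12·6.0 + 0.10·-13.0 + 0.60·10.0 + 0.12·8.3) / (0.25 + 0.12 + 0.10 + 0.60 + 0.12)
  = 7.9160 / 1.1900 = 6.65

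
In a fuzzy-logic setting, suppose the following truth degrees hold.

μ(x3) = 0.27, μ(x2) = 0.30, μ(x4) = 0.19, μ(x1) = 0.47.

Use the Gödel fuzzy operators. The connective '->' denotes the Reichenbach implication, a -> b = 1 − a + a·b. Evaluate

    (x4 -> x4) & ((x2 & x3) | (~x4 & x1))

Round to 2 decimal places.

0.47

x4 -> x4  [Reichenbach: 1 − a + a·b] with a=0.19, b=0.19 → 0.85
x2 & x3 = min(a, b) on (0.30, 0.27) = 0.27
~x4 = 1 − 0.19 = 0.81
~x4 & x1 = min(a, b) on (0.81, 0.47) = 0.47
(x2 & x3) | (~x4 & x1) = max(a, b) on (0.27, 0.47) = 0.47
(x4 -> x4) & ((x2 & x3) | (~x4 & x1)) = min(a, b) on (0.85, 0.47) = 0.47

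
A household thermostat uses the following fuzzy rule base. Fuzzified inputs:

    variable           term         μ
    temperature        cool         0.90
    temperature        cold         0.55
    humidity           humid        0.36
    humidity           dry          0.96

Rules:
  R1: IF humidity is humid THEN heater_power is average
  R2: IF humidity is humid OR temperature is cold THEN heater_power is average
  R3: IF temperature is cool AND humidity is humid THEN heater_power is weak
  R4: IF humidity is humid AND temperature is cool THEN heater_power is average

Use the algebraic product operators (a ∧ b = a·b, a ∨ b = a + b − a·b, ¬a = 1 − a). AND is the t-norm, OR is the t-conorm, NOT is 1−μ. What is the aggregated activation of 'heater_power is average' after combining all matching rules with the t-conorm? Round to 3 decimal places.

0.875

R1: humid=0.36 → w = 0.3600
R2: humid=0.36, cold=0.55; OR[a + b − a·b] → w = 0.7120
R3: cool=0.90, humid=0.36; AND[a·b] → w = 0.3240
R4: humid=0.36, cool=0.90; AND[a·b] → w = 0.3240
Rules with consequent 'average': {R1, R2, R4} → strengths 0.3600, 0.7120, 0.3240
Aggregate via t-conorm [a + b − a·b]: 0.8754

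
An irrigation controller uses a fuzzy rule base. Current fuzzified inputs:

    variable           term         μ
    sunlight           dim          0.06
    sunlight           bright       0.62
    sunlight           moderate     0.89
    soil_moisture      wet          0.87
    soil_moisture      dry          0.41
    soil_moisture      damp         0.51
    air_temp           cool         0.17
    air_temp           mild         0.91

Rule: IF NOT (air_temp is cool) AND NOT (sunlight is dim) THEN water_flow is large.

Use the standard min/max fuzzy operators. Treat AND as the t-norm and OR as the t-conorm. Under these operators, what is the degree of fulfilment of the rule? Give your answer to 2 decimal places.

0.83

firing strength: ¬cool=1−0.17=0.83, ¬dim=1−0.06=0.94; AND[min(a, b)] → w = 0.83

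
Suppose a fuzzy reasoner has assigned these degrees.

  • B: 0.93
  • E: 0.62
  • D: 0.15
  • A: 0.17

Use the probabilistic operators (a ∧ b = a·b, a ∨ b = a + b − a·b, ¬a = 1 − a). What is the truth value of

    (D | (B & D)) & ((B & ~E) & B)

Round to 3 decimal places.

B & D = a·b on (0.9300, 0.1500) = 0.1395
D | (B & D) = a + b − a·b on (0.1500, 0.1395) = 0.2686
~E = 1 − 0.6200 = 0.3800
B & ~E = a·b on (0.9300, 0.3800) = 0.3534
(B & ~E) & B = a·b on (0.3534, 0.9300) = 0.3287
(D | (B & D)) & ((B & ~E) & B) = a·b on (0.2686, 0.3287) = 0.0883

0.088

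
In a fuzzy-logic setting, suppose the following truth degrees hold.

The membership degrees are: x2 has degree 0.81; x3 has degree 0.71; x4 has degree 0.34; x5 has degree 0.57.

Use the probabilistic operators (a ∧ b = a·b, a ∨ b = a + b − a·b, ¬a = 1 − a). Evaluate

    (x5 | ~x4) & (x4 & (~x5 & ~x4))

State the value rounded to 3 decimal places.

~x4 = 1 − 0.3400 = 0.6600
x5 | ~x4 = a + b − a·b on (0.5700, 0.6600) = 0.8538
~x5 = 1 − 0.5700 = 0.4300
~x4 = 1 − 0.3400 = 0.6600
~x5 & ~x4 = a·b on (0.4300, 0.6600) = 0.2838
x4 & (~x5 & ~x4) = a·b on (0.3400, 0.2838) = 0.0965
(x5 | ~x4) & (x4 & (~x5 & ~x4)) = a·b on (0.8538, 0.0965) = 0.0824

0.082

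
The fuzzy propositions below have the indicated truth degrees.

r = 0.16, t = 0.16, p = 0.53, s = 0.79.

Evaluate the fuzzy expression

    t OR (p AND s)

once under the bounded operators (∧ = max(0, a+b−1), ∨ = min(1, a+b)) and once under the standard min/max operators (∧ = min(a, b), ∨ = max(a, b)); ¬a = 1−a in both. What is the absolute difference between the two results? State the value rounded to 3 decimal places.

Under bounded:
  p AND s = max(0, a+b−1) on (0.53, 0.79) = 0.32
  t OR (p AND s) = min(1, a+b) on (0.16, 0.32) = 0.48
  → value = 0.4800
Under standard min/max:
  p AND s = min(a, b) on (0.53, 0.79) = 0.53
  t OR (p AND s) = max(a, b) on (0.16, 0.53) = 0.53
  → value = 0.5300
|0.4800 − 0.5300| = 0.050

0.050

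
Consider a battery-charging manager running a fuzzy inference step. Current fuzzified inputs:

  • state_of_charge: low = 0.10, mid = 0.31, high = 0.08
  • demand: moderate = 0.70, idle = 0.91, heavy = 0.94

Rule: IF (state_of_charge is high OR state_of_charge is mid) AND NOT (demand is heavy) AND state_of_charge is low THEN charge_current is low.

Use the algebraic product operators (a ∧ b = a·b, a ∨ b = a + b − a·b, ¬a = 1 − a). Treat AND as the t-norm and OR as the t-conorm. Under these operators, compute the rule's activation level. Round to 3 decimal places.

0.002

firing strength: (high=0.08 OR mid=0.31) = 0.3652; AND[a·b] with ¬heavy=1−0.94=0.06, low=0.10 → w = 0.0022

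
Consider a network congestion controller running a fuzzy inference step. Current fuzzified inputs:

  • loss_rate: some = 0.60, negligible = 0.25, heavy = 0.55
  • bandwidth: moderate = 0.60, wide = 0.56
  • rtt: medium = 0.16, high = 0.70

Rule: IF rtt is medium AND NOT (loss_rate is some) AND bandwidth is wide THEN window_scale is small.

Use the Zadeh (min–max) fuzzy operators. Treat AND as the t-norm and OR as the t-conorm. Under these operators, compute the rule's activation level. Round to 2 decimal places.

firing strength: medium=0.16, ¬some=1−0.60=0.40, wide=0.56; AND[min(a, b)] → w = 0.16

0.16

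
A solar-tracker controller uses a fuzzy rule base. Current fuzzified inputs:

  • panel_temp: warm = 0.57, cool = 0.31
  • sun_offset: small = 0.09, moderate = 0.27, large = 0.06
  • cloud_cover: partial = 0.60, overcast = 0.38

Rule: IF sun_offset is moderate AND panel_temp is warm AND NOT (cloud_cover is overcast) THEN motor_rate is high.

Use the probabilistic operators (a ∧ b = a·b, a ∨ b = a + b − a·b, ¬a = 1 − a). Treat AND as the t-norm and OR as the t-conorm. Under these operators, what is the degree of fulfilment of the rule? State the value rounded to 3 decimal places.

firing strength: moderate=0.27, warm=0.57, ¬overcast=1−0.38=0.62; AND[a·b] → w = 0.0954

0.095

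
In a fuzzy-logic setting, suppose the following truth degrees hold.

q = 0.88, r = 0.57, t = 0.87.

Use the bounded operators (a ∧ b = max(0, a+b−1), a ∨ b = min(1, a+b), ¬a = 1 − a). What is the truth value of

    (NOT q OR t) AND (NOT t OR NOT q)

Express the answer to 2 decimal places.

NOT q = 1 − 0.88 = 0.12
NOT q OR t = min(1, a+b) on (0.12, 0.87) = 0.99
NOT t = 1 − 0.87 = 0.13
NOT q = 1 − 0.88 = 0.12
NOT t OR NOT q = min(1, a+b) on (0.13, 0.12) = 0.25
(NOT q OR t) AND (NOT t OR NOT q) = max(0, a+b−1) on (0.99, 0.25) = 0.24

0.24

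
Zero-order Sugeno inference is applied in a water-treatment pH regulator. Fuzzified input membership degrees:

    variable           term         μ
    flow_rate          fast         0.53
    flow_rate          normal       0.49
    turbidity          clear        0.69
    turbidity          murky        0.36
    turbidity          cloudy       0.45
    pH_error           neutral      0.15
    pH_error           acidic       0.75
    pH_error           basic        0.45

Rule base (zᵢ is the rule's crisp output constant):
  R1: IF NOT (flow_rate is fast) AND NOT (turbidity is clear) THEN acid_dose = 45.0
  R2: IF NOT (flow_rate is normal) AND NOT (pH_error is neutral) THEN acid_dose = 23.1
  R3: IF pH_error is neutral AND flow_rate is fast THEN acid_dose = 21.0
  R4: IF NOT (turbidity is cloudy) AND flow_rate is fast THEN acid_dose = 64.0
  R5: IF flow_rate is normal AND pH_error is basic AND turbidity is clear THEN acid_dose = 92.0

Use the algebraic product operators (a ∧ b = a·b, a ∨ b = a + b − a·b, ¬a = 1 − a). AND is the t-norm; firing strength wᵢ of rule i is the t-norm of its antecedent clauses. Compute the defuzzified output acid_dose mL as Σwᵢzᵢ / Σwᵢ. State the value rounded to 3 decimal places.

46.168

R1 (z=45.0): ¬fast=1−0.53=0.47, ¬clear=1−0.69=0.31; AND[a·b] → w = 0.1457
R2 (z=23.1): ¬normal=1−0.49=0.51, ¬neutral=1−0.15=0.85; AND[a·b] → w = 0.4335
R3 (z=21.0): neutral=0.15, fast=0.53; AND[a·b] → w = 0.0795
R4 (z=64.0): ¬cloudy=1−0.45=0.55, fast=0.53; AND[a·b] → w = 0.2915
R5 (z=92.0): normal=0.49, basic=0.45, clear=0.69; AND[a·b] → w = 0.1521
Weighted average = (0.1457·45.0 + 0.4335·23.1 + 0.0795·21.0 + 0.2915·64.0 + 0.1521·92.0) / (0.1457 + 0.4335 + 0.0795 + 0.2915 + 0.1521)
  = 50.8932 / 1.1023 = 46.168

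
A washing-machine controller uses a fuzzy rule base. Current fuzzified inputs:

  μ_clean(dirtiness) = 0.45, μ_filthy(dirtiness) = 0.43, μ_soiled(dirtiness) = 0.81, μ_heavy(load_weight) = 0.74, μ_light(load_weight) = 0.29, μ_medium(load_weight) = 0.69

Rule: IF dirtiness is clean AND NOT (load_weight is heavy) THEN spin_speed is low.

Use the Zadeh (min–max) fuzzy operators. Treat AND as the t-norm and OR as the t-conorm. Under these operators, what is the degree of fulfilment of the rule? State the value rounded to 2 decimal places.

firing strength: clean=0.45, ¬heavy=1−0.74=0.26; AND[min(a, b)] → w = 0.26

0.26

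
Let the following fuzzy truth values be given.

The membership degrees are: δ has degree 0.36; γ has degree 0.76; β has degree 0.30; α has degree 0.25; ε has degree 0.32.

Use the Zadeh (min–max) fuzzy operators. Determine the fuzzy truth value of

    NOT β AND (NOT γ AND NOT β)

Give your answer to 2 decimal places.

NOT β = 1 − 0.30 = 0.70
NOT γ = 1 − 0.76 = 0.24
NOT β = 1 − 0.30 = 0.70
NOT γ AND NOT β = min(a, b) on (0.24, 0.70) = 0.24
NOT β AND (NOT γ AND NOT β) = min(a, b) on (0.70, 0.24) = 0.24

0.24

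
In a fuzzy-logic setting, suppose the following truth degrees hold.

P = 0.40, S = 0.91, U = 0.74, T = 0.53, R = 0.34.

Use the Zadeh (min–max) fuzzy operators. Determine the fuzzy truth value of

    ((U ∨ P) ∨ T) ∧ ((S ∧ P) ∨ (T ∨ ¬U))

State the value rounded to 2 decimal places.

U ∨ P = max(a, b) on (0.74, 0.40) = 0.74
(U ∨ P) ∨ T = max(a, b) on (0.74, 0.53) = 0.74
S ∧ P = min(a, b) on (0.91, 0.40) = 0.40
¬U = 1 − 0.74 = 0.26
T ∨ ¬U = max(a, b) on (0.53, 0.26) = 0.53
(S ∧ P) ∨ (T ∨ ¬U) = max(a, b) on (0.40, 0.53) = 0.53
((U ∨ P) ∨ T) ∧ ((S ∧ P) ∨ (T ∨ ¬U)) = min(a, b) on (0.74, 0.53) = 0.53

0.53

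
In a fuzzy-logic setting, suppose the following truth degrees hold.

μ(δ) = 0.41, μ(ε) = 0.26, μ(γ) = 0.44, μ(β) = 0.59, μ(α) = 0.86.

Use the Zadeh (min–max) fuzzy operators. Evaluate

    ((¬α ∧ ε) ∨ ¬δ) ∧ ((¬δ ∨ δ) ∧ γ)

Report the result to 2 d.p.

0.44

¬α = 1 − 0.86 = 0.14
¬α ∧ ε = min(a, b) on (0.14, 0.26) = 0.14
¬δ = 1 − 0.41 = 0.59
(¬α ∧ ε) ∨ ¬δ = max(a, b) on (0.14, 0.59) = 0.59
¬δ = 1 − 0.41 = 0.59
¬δ ∨ δ = max(a, b) on (0.59, 0.41) = 0.59
(¬δ ∨ δ) ∧ γ = min(a, b) on (0.59, 0.44) = 0.44
((¬α ∧ ε) ∨ ¬δ) ∧ ((¬δ ∨ δ) ∧ γ) = min(a, b) on (0.59, 0.44) = 0.44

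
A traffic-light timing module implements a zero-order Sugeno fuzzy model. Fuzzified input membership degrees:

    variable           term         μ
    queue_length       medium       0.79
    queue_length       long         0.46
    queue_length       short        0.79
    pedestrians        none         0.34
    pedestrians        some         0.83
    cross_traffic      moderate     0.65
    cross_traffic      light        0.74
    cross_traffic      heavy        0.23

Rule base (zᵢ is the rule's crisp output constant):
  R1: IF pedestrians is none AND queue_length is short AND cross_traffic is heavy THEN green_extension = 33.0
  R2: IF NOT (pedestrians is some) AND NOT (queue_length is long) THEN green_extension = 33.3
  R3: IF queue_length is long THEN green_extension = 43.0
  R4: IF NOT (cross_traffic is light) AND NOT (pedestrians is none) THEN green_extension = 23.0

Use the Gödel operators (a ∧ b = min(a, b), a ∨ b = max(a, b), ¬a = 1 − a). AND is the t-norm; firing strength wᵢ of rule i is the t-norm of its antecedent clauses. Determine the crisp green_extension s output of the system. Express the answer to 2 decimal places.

R1 (z=33.0): none=0.34, short=0.79, heavy=0.23; AND[min(a, b)] → w = 0.23
R2 (z=33.3): ¬some=1−0.83=0.17, ¬long=1−0.46=0.54; AND[min(a, b)] → w = 0.17
R3 (z=43.0): long=0.46 → w = 0.46
R4 (z=23.0): ¬light=1−0.74=0.26, ¬none=1−0.34=0.66; AND[min(a, b)] → w = 0.26
Weighted average = (0.23·33.0 + 0.17·33.3 + 0.46·43.0 + 0.26·23.0) / (0.23 + 0.17 + 0.46 + 0.26)
  = 39.0110 / 1.1200 = 34.83

34.83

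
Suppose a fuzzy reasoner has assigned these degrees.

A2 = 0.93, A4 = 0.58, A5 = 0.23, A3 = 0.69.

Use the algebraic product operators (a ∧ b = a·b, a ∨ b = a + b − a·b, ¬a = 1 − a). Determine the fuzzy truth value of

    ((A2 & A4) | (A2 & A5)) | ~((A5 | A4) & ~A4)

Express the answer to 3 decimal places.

A2 & A4 = a·b on (0.9300, 0.5800) = 0.5394
A2 & A5 = a·b on (0.9300, 0.2300) = 0.2139
(A2 & A4) | (A2 & A5) = a + b − a·b on (0.5394, 0.2139) = 0.6379
A5 | A4 = a + b − a·b on (0.2300, 0.5800) = 0.6766
~A4 = 1 − 0.5800 = 0.4200
(A5 | A4) & ~A4 = a·b on (0.6766, 0.4200) = 0.2842
~((A5 | A4) & ~A4) = 1 − 0.2842 = 0.7158
((A2 & A4) | (A2 & A5)) | ~((A5 | A4) & ~A4) = a + b − a·b on (0.6379, 0.7158) = 0.8971

0.897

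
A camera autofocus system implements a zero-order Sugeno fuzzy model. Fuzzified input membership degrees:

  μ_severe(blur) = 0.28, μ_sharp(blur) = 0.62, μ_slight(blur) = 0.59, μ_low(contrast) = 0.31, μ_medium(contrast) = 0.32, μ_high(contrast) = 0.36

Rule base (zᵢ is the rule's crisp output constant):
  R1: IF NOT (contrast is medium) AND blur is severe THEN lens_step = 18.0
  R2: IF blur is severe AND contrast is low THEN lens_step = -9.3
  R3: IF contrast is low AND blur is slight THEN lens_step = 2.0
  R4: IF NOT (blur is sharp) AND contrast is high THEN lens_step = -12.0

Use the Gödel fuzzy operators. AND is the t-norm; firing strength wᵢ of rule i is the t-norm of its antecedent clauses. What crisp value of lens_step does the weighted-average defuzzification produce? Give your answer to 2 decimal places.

-1.03

R1 (z=18.0): ¬medium=1−0.32=0.68, severe=0.28; AND[min(a, b)] → w = 0.28
R2 (z=-9.3): severe=0.28, low=0.31; AND[min(a, b)] → w = 0.28
R3 (z=2.0): low=0.31, slight=0.59; AND[min(a, b)] → w = 0.31
R4 (z=-12.0): ¬sharp=1−0.62=0.38, high=0.36; AND[min(a, b)] → w = 0.36
Weighted average = (0.28·18.0 + 0.28·-9.3 + 0.31·2.0 + 0.36·-12.0) / (0.28 + 0.28 + 0.31 + 0.36)
  = -1.2640 / 1.2300 = -1.03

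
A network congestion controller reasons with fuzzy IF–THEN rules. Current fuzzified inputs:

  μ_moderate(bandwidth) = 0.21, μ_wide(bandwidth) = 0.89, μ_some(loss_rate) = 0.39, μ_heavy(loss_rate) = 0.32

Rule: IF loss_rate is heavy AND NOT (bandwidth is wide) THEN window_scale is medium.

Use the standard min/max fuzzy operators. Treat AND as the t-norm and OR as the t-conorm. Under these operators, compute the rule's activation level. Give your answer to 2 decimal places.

firing strength: heavy=0.32, ¬wide=1−0.89=0.11; AND[min(a, b)] → w = 0.11

0.11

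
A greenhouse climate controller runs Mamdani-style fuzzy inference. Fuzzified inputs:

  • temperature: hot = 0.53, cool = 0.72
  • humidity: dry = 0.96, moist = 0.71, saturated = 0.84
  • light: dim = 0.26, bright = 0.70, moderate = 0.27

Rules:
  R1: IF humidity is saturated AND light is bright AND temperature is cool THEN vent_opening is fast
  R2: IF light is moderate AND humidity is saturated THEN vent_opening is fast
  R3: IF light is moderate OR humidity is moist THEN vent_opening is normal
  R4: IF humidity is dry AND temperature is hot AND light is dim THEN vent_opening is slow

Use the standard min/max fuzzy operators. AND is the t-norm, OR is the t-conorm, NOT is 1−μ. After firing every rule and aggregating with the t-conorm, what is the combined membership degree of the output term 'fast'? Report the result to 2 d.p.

0.70

R1: saturated=0.84, bright=0.70, cool=0.72; AND[min(a, b)] → w = 0.70
R2: moderate=0.27, saturated=0.84; AND[min(a, b)] → w = 0.27
R3: moderate=0.27, moist=0.71; OR[max(a, b)] → w = 0.71
R4: dry=0.96, hot=0.53, dim=0.26; AND[min(a, b)] → w = 0.26
Rules with consequent 'fast': {R1, R2} → strengths 0.70, 0.27
Aggregate via t-conorm [max(a, b)]: 0.70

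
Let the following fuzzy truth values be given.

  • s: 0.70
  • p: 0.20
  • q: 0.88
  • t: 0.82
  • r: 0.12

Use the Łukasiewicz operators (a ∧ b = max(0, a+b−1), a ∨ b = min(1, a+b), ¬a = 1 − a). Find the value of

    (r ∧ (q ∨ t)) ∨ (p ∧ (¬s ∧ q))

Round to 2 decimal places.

q ∨ t = min(1, a+b) on (0.88, 0.82) = 1.00
r ∧ (q ∨ t) = max(0, a+b−1) on (0.12, 1.00) = 0.12
¬s = 1 − 0.70 = 0.30
¬s ∧ q = max(0, a+b−1) on (0.30, 0.88) = 0.18
p ∧ (¬s ∧ q) = max(0, a+b−1) on (0.20, 0.18) = 0.00
(r ∧ (q ∨ t)) ∨ (p ∧ (¬s ∧ q)) = min(1, a+b) on (0.12, 0.00) = 0.12

0.12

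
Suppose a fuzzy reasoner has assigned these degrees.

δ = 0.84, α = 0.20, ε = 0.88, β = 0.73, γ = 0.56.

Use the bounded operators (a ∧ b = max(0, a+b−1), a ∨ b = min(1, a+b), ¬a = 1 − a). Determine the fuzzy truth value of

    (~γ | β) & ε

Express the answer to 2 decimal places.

0.88

~γ = 1 − 0.56 = 0.44
~γ | β = min(1, a+b) on (0.44, 0.73) = 1.00
(~γ | β) & ε = max(0, a+b−1) on (1.00, 0.88) = 0.88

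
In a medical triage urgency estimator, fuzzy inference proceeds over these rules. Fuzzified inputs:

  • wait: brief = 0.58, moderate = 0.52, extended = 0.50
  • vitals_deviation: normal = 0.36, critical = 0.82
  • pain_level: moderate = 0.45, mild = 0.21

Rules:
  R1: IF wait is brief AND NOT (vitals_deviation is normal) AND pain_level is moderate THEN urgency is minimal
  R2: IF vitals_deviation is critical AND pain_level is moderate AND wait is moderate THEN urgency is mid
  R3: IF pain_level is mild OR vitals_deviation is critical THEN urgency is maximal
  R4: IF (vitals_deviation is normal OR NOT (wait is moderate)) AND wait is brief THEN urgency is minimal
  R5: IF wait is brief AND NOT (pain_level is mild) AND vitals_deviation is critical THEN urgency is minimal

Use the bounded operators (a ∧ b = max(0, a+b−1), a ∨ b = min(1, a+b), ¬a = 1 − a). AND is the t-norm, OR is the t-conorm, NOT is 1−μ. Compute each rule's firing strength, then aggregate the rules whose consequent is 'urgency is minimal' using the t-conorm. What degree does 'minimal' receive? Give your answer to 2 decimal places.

0.61

R1: brief=0.58, ¬normal=1−0.36=0.64, moderate=0.45; AND[max(0, a+b−1)] → w = 0.00
R2: critical=0.82, moderate=0.45, moderate=0.52; AND[max(0, a+b−1)] → w = 0.00
R3: mild=0.21, critical=0.82; OR[min(1, a+b)] → w = 1.00
R4: (normal=0.36 OR ¬moderate=1−0.52=0.48) = 0.84; AND[max(0, a+b−1)] with brief=0.58 → w = 0.42
R5: brief=0.58, ¬mild=1−0.21=0.79, critical=0.82; AND[max(0, a+b−1)] → w = 0.19
Rules with consequent 'minimal': {R1, R4, R5} → strengths 0.00, 0.42, 0.19
Aggregate via t-conorm [min(1, a+b)]: 0.61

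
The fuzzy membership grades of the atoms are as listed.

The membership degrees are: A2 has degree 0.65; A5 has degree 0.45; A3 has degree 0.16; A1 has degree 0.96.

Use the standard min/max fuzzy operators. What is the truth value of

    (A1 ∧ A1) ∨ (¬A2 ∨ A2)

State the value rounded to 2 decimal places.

0.96

A1 ∧ A1 = min(a, b) on (0.96, 0.96) = 0.96
¬A2 = 1 − 0.65 = 0.35
¬A2 ∨ A2 = max(a, b) on (0.35, 0.65) = 0.65
(A1 ∧ A1) ∨ (¬A2 ∨ A2) = max(a, b) on (0.96, 0.65) = 0.96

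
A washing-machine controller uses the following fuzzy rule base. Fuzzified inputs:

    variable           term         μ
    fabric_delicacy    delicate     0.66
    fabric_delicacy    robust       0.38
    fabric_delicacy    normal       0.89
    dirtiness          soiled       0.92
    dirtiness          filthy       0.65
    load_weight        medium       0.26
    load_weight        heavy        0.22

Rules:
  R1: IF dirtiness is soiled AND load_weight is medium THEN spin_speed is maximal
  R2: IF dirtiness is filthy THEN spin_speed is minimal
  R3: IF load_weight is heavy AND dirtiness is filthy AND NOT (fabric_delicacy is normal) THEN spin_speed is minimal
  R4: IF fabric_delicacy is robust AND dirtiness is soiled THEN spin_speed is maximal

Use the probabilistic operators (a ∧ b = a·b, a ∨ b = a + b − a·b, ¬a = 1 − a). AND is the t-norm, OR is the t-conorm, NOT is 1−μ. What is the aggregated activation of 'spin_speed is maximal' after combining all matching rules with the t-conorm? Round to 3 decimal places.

R1: soiled=0.92, medium=0.26; AND[a·b] → w = 0.2392
R2: filthy=0.65 → w = 0.6500
R3: heavy=0.22, filthy=0.65, ¬normal=1−0.89=0.11; AND[a·b] → w = 0.0157
R4: robust=0.38, soiled=0.92; AND[a·b] → w = 0.3496
Rules with consequent 'maximal': {R1, R4} → strengths 0.2392, 0.3496
Aggregate via t-conorm [a + b − a·b]: 0.5052

0.505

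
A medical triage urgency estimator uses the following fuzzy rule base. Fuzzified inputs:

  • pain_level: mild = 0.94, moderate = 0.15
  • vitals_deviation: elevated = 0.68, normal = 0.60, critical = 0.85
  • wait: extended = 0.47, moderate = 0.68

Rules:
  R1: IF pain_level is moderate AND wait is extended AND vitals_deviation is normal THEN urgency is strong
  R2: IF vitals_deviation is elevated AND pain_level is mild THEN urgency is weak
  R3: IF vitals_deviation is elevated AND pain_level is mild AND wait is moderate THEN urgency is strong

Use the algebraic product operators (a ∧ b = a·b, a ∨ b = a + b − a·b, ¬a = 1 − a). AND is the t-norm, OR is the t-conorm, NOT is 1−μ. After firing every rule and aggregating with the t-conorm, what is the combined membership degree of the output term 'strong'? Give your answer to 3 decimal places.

R1: moderate=0.15, extended=0.47, normal=0.60; AND[a·b] → w = 0.0423
R2: elevated=0.68, mild=0.94; AND[a·b] → w = 0.6392
R3: elevated=0.68, mild=0.94, moderate=0.68; AND[a·b] → w = 0.4347
Rules with consequent 'strong': {R1, R3} → strengths 0.0423, 0.4347
Aggregate via t-conorm [a + b − a·b]: 0.4586

0.459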